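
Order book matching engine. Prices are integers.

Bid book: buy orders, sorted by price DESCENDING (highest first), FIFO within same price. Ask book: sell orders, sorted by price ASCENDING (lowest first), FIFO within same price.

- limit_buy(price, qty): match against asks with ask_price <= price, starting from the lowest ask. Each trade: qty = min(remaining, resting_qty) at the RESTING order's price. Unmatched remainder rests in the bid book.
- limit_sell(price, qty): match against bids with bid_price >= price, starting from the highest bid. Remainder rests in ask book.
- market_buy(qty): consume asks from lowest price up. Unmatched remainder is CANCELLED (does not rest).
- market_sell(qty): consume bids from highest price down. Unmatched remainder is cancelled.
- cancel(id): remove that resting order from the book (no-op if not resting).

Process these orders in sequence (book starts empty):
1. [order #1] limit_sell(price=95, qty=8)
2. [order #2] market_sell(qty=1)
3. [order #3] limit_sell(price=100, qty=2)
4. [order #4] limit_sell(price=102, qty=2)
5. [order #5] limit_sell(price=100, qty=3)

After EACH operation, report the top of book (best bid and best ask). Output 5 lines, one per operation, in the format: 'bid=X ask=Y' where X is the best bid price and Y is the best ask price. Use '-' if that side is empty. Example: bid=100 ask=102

After op 1 [order #1] limit_sell(price=95, qty=8): fills=none; bids=[-] asks=[#1:8@95]
After op 2 [order #2] market_sell(qty=1): fills=none; bids=[-] asks=[#1:8@95]
After op 3 [order #3] limit_sell(price=100, qty=2): fills=none; bids=[-] asks=[#1:8@95 #3:2@100]
After op 4 [order #4] limit_sell(price=102, qty=2): fills=none; bids=[-] asks=[#1:8@95 #3:2@100 #4:2@102]
After op 5 [order #5] limit_sell(price=100, qty=3): fills=none; bids=[-] asks=[#1:8@95 #3:2@100 #5:3@100 #4:2@102]

Answer: bid=- ask=95
bid=- ask=95
bid=- ask=95
bid=- ask=95
bid=- ask=95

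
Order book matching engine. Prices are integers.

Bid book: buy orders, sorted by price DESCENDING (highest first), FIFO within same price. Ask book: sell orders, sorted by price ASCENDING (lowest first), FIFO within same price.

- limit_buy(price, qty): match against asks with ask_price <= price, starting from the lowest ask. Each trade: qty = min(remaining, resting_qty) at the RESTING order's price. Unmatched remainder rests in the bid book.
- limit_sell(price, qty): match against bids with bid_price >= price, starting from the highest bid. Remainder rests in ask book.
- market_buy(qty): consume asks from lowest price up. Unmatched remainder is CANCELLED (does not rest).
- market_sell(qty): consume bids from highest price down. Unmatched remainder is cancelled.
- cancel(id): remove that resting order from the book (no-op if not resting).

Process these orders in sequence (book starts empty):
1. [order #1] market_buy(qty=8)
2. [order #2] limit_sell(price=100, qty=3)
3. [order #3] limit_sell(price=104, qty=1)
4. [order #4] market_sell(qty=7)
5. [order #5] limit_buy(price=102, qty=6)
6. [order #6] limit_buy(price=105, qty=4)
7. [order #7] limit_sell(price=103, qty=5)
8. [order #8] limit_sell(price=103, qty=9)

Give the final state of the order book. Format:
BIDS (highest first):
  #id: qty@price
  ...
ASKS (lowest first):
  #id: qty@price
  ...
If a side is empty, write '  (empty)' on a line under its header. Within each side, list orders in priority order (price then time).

After op 1 [order #1] market_buy(qty=8): fills=none; bids=[-] asks=[-]
After op 2 [order #2] limit_sell(price=100, qty=3): fills=none; bids=[-] asks=[#2:3@100]
After op 3 [order #3] limit_sell(price=104, qty=1): fills=none; bids=[-] asks=[#2:3@100 #3:1@104]
After op 4 [order #4] market_sell(qty=7): fills=none; bids=[-] asks=[#2:3@100 #3:1@104]
After op 5 [order #5] limit_buy(price=102, qty=6): fills=#5x#2:3@100; bids=[#5:3@102] asks=[#3:1@104]
After op 6 [order #6] limit_buy(price=105, qty=4): fills=#6x#3:1@104; bids=[#6:3@105 #5:3@102] asks=[-]
After op 7 [order #7] limit_sell(price=103, qty=5): fills=#6x#7:3@105; bids=[#5:3@102] asks=[#7:2@103]
After op 8 [order #8] limit_sell(price=103, qty=9): fills=none; bids=[#5:3@102] asks=[#7:2@103 #8:9@103]

Answer: BIDS (highest first):
  #5: 3@102
ASKS (lowest first):
  #7: 2@103
  #8: 9@103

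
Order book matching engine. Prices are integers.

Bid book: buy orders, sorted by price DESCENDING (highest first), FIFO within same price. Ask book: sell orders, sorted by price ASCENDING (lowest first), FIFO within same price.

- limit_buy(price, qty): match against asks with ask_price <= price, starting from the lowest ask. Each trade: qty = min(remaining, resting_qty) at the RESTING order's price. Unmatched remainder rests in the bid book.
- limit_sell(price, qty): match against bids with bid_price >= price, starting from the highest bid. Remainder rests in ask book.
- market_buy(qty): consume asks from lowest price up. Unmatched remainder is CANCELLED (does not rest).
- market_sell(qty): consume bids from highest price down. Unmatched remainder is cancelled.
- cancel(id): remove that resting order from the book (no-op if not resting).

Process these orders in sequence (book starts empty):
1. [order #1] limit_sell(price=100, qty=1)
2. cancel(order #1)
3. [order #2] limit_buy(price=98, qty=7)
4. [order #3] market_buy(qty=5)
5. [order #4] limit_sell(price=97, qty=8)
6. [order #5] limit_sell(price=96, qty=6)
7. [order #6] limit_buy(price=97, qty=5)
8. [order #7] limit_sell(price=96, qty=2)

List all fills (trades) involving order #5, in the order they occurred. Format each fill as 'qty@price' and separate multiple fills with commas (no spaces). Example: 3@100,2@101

After op 1 [order #1] limit_sell(price=100, qty=1): fills=none; bids=[-] asks=[#1:1@100]
After op 2 cancel(order #1): fills=none; bids=[-] asks=[-]
After op 3 [order #2] limit_buy(price=98, qty=7): fills=none; bids=[#2:7@98] asks=[-]
After op 4 [order #3] market_buy(qty=5): fills=none; bids=[#2:7@98] asks=[-]
After op 5 [order #4] limit_sell(price=97, qty=8): fills=#2x#4:7@98; bids=[-] asks=[#4:1@97]
After op 6 [order #5] limit_sell(price=96, qty=6): fills=none; bids=[-] asks=[#5:6@96 #4:1@97]
After op 7 [order #6] limit_buy(price=97, qty=5): fills=#6x#5:5@96; bids=[-] asks=[#5:1@96 #4:1@97]
After op 8 [order #7] limit_sell(price=96, qty=2): fills=none; bids=[-] asks=[#5:1@96 #7:2@96 #4:1@97]

Answer: 5@96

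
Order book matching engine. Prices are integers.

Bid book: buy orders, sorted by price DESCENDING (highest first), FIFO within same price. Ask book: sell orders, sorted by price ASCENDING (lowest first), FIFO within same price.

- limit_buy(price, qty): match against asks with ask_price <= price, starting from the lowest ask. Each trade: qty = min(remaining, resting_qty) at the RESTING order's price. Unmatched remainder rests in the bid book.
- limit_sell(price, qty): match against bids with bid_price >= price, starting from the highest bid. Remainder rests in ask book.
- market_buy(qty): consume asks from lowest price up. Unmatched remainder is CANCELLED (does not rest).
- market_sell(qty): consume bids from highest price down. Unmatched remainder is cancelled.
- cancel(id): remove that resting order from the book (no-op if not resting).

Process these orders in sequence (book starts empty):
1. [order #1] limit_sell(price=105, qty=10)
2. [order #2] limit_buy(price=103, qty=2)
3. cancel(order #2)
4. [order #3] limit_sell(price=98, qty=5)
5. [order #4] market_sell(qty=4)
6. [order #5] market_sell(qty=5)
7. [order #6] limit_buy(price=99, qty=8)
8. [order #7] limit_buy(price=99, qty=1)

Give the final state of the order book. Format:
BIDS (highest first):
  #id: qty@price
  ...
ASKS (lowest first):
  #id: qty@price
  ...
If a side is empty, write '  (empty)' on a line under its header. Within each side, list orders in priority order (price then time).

Answer: BIDS (highest first):
  #6: 3@99
  #7: 1@99
ASKS (lowest first):
  #1: 10@105

Derivation:
After op 1 [order #1] limit_sell(price=105, qty=10): fills=none; bids=[-] asks=[#1:10@105]
After op 2 [order #2] limit_buy(price=103, qty=2): fills=none; bids=[#2:2@103] asks=[#1:10@105]
After op 3 cancel(order #2): fills=none; bids=[-] asks=[#1:10@105]
After op 4 [order #3] limit_sell(price=98, qty=5): fills=none; bids=[-] asks=[#3:5@98 #1:10@105]
After op 5 [order #4] market_sell(qty=4): fills=none; bids=[-] asks=[#3:5@98 #1:10@105]
After op 6 [order #5] market_sell(qty=5): fills=none; bids=[-] asks=[#3:5@98 #1:10@105]
After op 7 [order #6] limit_buy(price=99, qty=8): fills=#6x#3:5@98; bids=[#6:3@99] asks=[#1:10@105]
After op 8 [order #7] limit_buy(price=99, qty=1): fills=none; bids=[#6:3@99 #7:1@99] asks=[#1:10@105]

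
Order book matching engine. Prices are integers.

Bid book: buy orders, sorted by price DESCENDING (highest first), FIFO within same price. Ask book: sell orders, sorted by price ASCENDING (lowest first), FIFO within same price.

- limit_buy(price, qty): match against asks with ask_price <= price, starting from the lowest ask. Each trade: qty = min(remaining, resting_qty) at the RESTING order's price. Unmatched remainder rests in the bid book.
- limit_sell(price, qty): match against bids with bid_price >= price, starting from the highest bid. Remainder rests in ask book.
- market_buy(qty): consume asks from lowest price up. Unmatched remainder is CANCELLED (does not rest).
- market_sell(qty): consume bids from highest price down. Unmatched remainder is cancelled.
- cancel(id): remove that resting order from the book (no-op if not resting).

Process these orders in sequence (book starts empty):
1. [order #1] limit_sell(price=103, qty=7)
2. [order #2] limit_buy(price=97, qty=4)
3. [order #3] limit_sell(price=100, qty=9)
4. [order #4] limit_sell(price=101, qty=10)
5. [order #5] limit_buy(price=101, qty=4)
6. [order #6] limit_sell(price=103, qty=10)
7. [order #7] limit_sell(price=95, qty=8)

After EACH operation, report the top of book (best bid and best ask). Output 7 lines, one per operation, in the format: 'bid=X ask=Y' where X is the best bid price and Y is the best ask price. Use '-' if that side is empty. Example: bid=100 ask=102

After op 1 [order #1] limit_sell(price=103, qty=7): fills=none; bids=[-] asks=[#1:7@103]
After op 2 [order #2] limit_buy(price=97, qty=4): fills=none; bids=[#2:4@97] asks=[#1:7@103]
After op 3 [order #3] limit_sell(price=100, qty=9): fills=none; bids=[#2:4@97] asks=[#3:9@100 #1:7@103]
After op 4 [order #4] limit_sell(price=101, qty=10): fills=none; bids=[#2:4@97] asks=[#3:9@100 #4:10@101 #1:7@103]
After op 5 [order #5] limit_buy(price=101, qty=4): fills=#5x#3:4@100; bids=[#2:4@97] asks=[#3:5@100 #4:10@101 #1:7@103]
After op 6 [order #6] limit_sell(price=103, qty=10): fills=none; bids=[#2:4@97] asks=[#3:5@100 #4:10@101 #1:7@103 #6:10@103]
After op 7 [order #7] limit_sell(price=95, qty=8): fills=#2x#7:4@97; bids=[-] asks=[#7:4@95 #3:5@100 #4:10@101 #1:7@103 #6:10@103]

Answer: bid=- ask=103
bid=97 ask=103
bid=97 ask=100
bid=97 ask=100
bid=97 ask=100
bid=97 ask=100
bid=- ask=95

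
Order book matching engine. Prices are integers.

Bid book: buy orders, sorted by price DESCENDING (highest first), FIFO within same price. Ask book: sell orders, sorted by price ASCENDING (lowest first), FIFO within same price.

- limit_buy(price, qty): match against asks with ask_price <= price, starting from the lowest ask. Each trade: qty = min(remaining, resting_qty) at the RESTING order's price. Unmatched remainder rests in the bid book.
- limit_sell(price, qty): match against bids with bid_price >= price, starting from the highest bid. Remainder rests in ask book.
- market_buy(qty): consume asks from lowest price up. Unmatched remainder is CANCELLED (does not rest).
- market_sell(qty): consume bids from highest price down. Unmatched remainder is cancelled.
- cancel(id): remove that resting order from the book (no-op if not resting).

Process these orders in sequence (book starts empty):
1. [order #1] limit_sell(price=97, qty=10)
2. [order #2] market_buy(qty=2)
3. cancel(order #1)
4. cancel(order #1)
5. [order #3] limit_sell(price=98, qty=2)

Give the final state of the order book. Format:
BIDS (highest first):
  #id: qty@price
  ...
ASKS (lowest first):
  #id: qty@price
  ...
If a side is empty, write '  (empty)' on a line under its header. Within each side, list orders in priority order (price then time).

Answer: BIDS (highest first):
  (empty)
ASKS (lowest first):
  #3: 2@98

Derivation:
After op 1 [order #1] limit_sell(price=97, qty=10): fills=none; bids=[-] asks=[#1:10@97]
After op 2 [order #2] market_buy(qty=2): fills=#2x#1:2@97; bids=[-] asks=[#1:8@97]
After op 3 cancel(order #1): fills=none; bids=[-] asks=[-]
After op 4 cancel(order #1): fills=none; bids=[-] asks=[-]
After op 5 [order #3] limit_sell(price=98, qty=2): fills=none; bids=[-] asks=[#3:2@98]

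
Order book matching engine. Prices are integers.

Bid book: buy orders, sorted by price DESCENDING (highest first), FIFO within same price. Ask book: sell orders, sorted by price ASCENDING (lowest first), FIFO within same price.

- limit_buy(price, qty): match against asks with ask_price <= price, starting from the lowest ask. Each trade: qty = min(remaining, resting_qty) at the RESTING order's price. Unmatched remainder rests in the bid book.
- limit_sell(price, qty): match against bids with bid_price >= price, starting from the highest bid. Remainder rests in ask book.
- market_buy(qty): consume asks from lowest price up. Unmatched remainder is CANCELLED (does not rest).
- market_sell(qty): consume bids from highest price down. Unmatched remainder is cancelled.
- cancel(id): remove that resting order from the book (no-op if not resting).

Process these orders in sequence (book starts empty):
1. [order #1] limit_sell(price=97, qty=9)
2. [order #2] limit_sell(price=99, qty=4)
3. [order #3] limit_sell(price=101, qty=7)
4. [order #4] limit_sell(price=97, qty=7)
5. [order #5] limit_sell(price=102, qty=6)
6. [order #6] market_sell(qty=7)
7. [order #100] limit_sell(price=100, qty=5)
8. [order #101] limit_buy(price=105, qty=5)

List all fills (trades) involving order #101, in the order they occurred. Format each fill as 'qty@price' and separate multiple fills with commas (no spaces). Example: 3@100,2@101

Answer: 5@97

Derivation:
After op 1 [order #1] limit_sell(price=97, qty=9): fills=none; bids=[-] asks=[#1:9@97]
After op 2 [order #2] limit_sell(price=99, qty=4): fills=none; bids=[-] asks=[#1:9@97 #2:4@99]
After op 3 [order #3] limit_sell(price=101, qty=7): fills=none; bids=[-] asks=[#1:9@97 #2:4@99 #3:7@101]
After op 4 [order #4] limit_sell(price=97, qty=7): fills=none; bids=[-] asks=[#1:9@97 #4:7@97 #2:4@99 #3:7@101]
After op 5 [order #5] limit_sell(price=102, qty=6): fills=none; bids=[-] asks=[#1:9@97 #4:7@97 #2:4@99 #3:7@101 #5:6@102]
After op 6 [order #6] market_sell(qty=7): fills=none; bids=[-] asks=[#1:9@97 #4:7@97 #2:4@99 #3:7@101 #5:6@102]
After op 7 [order #100] limit_sell(price=100, qty=5): fills=none; bids=[-] asks=[#1:9@97 #4:7@97 #2:4@99 #100:5@100 #3:7@101 #5:6@102]
After op 8 [order #101] limit_buy(price=105, qty=5): fills=#101x#1:5@97; bids=[-] asks=[#1:4@97 #4:7@97 #2:4@99 #100:5@100 #3:7@101 #5:6@102]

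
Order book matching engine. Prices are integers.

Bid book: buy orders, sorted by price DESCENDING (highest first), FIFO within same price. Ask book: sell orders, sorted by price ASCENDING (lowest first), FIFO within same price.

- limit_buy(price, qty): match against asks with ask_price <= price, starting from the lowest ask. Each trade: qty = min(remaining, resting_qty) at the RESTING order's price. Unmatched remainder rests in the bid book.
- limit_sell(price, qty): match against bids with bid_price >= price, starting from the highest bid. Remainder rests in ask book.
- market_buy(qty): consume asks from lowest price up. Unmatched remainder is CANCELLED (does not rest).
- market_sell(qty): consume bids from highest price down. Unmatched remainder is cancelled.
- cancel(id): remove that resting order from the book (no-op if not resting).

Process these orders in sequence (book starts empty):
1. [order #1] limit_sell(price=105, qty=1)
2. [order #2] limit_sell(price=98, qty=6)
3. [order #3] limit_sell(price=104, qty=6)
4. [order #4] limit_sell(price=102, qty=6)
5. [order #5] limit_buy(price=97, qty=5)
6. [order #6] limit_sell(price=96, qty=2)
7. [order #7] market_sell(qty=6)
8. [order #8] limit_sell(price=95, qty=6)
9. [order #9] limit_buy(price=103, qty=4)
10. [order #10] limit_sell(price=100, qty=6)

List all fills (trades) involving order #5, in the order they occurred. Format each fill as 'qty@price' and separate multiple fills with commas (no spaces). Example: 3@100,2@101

Answer: 2@97,3@97

Derivation:
After op 1 [order #1] limit_sell(price=105, qty=1): fills=none; bids=[-] asks=[#1:1@105]
After op 2 [order #2] limit_sell(price=98, qty=6): fills=none; bids=[-] asks=[#2:6@98 #1:1@105]
After op 3 [order #3] limit_sell(price=104, qty=6): fills=none; bids=[-] asks=[#2:6@98 #3:6@104 #1:1@105]
After op 4 [order #4] limit_sell(price=102, qty=6): fills=none; bids=[-] asks=[#2:6@98 #4:6@102 #3:6@104 #1:1@105]
After op 5 [order #5] limit_buy(price=97, qty=5): fills=none; bids=[#5:5@97] asks=[#2:6@98 #4:6@102 #3:6@104 #1:1@105]
After op 6 [order #6] limit_sell(price=96, qty=2): fills=#5x#6:2@97; bids=[#5:3@97] asks=[#2:6@98 #4:6@102 #3:6@104 #1:1@105]
After op 7 [order #7] market_sell(qty=6): fills=#5x#7:3@97; bids=[-] asks=[#2:6@98 #4:6@102 #3:6@104 #1:1@105]
After op 8 [order #8] limit_sell(price=95, qty=6): fills=none; bids=[-] asks=[#8:6@95 #2:6@98 #4:6@102 #3:6@104 #1:1@105]
After op 9 [order #9] limit_buy(price=103, qty=4): fills=#9x#8:4@95; bids=[-] asks=[#8:2@95 #2:6@98 #4:6@102 #3:6@104 #1:1@105]
After op 10 [order #10] limit_sell(price=100, qty=6): fills=none; bids=[-] asks=[#8:2@95 #2:6@98 #10:6@100 #4:6@102 #3:6@104 #1:1@105]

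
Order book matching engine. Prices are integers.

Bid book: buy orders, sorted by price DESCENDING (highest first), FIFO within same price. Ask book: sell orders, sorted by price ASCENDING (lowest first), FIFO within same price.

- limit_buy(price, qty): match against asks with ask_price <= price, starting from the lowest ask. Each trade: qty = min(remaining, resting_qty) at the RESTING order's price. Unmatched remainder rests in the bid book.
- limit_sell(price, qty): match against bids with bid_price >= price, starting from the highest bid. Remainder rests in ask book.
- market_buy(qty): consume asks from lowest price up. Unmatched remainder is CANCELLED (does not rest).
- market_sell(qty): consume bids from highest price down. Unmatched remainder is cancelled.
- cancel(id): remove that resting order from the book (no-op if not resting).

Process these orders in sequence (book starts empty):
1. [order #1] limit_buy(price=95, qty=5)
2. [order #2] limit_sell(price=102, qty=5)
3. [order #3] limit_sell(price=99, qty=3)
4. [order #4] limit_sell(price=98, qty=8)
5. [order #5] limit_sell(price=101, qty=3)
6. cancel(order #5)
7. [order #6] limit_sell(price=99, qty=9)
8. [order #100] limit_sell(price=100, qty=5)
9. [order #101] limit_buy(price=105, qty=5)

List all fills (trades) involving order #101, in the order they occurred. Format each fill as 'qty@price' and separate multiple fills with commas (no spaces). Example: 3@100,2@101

Answer: 5@98

Derivation:
After op 1 [order #1] limit_buy(price=95, qty=5): fills=none; bids=[#1:5@95] asks=[-]
After op 2 [order #2] limit_sell(price=102, qty=5): fills=none; bids=[#1:5@95] asks=[#2:5@102]
After op 3 [order #3] limit_sell(price=99, qty=3): fills=none; bids=[#1:5@95] asks=[#3:3@99 #2:5@102]
After op 4 [order #4] limit_sell(price=98, qty=8): fills=none; bids=[#1:5@95] asks=[#4:8@98 #3:3@99 #2:5@102]
After op 5 [order #5] limit_sell(price=101, qty=3): fills=none; bids=[#1:5@95] asks=[#4:8@98 #3:3@99 #5:3@101 #2:5@102]
After op 6 cancel(order #5): fills=none; bids=[#1:5@95] asks=[#4:8@98 #3:3@99 #2:5@102]
After op 7 [order #6] limit_sell(price=99, qty=9): fills=none; bids=[#1:5@95] asks=[#4:8@98 #3:3@99 #6:9@99 #2:5@102]
After op 8 [order #100] limit_sell(price=100, qty=5): fills=none; bids=[#1:5@95] asks=[#4:8@98 #3:3@99 #6:9@99 #100:5@100 #2:5@102]
After op 9 [order #101] limit_buy(price=105, qty=5): fills=#101x#4:5@98; bids=[#1:5@95] asks=[#4:3@98 #3:3@99 #6:9@99 #100:5@100 #2:5@102]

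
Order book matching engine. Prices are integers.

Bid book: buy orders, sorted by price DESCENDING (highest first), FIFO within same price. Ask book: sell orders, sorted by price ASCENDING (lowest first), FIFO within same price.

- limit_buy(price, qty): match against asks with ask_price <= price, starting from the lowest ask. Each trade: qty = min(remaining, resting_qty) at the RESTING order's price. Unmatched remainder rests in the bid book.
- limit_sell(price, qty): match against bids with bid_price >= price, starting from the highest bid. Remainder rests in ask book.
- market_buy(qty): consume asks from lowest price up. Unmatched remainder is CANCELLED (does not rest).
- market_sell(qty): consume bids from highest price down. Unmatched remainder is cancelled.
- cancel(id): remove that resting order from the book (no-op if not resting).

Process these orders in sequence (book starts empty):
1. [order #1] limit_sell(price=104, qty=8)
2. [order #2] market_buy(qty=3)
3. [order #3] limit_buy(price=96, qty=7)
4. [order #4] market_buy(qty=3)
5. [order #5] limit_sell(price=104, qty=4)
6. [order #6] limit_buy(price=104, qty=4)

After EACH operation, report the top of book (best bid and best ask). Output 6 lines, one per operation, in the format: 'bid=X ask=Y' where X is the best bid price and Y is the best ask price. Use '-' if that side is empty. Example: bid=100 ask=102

Answer: bid=- ask=104
bid=- ask=104
bid=96 ask=104
bid=96 ask=104
bid=96 ask=104
bid=96 ask=104

Derivation:
After op 1 [order #1] limit_sell(price=104, qty=8): fills=none; bids=[-] asks=[#1:8@104]
After op 2 [order #2] market_buy(qty=3): fills=#2x#1:3@104; bids=[-] asks=[#1:5@104]
After op 3 [order #3] limit_buy(price=96, qty=7): fills=none; bids=[#3:7@96] asks=[#1:5@104]
After op 4 [order #4] market_buy(qty=3): fills=#4x#1:3@104; bids=[#3:7@96] asks=[#1:2@104]
After op 5 [order #5] limit_sell(price=104, qty=4): fills=none; bids=[#3:7@96] asks=[#1:2@104 #5:4@104]
After op 6 [order #6] limit_buy(price=104, qty=4): fills=#6x#1:2@104 #6x#5:2@104; bids=[#3:7@96] asks=[#5:2@104]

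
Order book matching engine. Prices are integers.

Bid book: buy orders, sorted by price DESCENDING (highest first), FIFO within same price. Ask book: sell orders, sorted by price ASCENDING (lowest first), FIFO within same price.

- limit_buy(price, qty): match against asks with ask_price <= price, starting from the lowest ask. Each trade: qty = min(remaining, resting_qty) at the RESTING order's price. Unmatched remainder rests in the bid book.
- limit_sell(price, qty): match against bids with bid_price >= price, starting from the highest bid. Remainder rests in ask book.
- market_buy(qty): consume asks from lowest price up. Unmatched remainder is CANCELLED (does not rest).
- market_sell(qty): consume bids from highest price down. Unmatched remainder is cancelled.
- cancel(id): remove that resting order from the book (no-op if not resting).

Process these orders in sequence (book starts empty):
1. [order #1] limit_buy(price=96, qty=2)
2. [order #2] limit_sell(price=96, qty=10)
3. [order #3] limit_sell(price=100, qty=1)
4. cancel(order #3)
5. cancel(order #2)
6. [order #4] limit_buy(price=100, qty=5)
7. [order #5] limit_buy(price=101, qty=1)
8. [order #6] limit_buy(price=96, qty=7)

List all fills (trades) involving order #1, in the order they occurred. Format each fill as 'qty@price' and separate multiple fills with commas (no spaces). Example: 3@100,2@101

After op 1 [order #1] limit_buy(price=96, qty=2): fills=none; bids=[#1:2@96] asks=[-]
After op 2 [order #2] limit_sell(price=96, qty=10): fills=#1x#2:2@96; bids=[-] asks=[#2:8@96]
After op 3 [order #3] limit_sell(price=100, qty=1): fills=none; bids=[-] asks=[#2:8@96 #3:1@100]
After op 4 cancel(order #3): fills=none; bids=[-] asks=[#2:8@96]
After op 5 cancel(order #2): fills=none; bids=[-] asks=[-]
After op 6 [order #4] limit_buy(price=100, qty=5): fills=none; bids=[#4:5@100] asks=[-]
After op 7 [order #5] limit_buy(price=101, qty=1): fills=none; bids=[#5:1@101 #4:5@100] asks=[-]
After op 8 [order #6] limit_buy(price=96, qty=7): fills=none; bids=[#5:1@101 #4:5@100 #6:7@96] asks=[-]

Answer: 2@96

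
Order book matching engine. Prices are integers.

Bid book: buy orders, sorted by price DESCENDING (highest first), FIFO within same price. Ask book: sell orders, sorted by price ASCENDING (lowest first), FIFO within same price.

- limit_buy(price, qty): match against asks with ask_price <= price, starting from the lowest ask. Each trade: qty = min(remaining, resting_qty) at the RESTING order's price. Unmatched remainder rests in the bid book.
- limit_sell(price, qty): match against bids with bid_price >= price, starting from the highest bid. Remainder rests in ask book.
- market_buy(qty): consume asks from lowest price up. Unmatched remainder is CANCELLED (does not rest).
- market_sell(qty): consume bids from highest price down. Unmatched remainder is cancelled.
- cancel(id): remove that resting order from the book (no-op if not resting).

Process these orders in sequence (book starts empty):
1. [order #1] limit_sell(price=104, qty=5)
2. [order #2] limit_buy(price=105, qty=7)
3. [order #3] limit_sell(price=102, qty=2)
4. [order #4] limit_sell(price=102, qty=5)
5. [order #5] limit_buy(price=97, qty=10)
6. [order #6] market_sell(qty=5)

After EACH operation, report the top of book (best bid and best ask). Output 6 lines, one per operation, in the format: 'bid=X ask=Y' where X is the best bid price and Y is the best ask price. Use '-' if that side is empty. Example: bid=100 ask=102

Answer: bid=- ask=104
bid=105 ask=-
bid=- ask=-
bid=- ask=102
bid=97 ask=102
bid=97 ask=102

Derivation:
After op 1 [order #1] limit_sell(price=104, qty=5): fills=none; bids=[-] asks=[#1:5@104]
After op 2 [order #2] limit_buy(price=105, qty=7): fills=#2x#1:5@104; bids=[#2:2@105] asks=[-]
After op 3 [order #3] limit_sell(price=102, qty=2): fills=#2x#3:2@105; bids=[-] asks=[-]
After op 4 [order #4] limit_sell(price=102, qty=5): fills=none; bids=[-] asks=[#4:5@102]
After op 5 [order #5] limit_buy(price=97, qty=10): fills=none; bids=[#5:10@97] asks=[#4:5@102]
After op 6 [order #6] market_sell(qty=5): fills=#5x#6:5@97; bids=[#5:5@97] asks=[#4:5@102]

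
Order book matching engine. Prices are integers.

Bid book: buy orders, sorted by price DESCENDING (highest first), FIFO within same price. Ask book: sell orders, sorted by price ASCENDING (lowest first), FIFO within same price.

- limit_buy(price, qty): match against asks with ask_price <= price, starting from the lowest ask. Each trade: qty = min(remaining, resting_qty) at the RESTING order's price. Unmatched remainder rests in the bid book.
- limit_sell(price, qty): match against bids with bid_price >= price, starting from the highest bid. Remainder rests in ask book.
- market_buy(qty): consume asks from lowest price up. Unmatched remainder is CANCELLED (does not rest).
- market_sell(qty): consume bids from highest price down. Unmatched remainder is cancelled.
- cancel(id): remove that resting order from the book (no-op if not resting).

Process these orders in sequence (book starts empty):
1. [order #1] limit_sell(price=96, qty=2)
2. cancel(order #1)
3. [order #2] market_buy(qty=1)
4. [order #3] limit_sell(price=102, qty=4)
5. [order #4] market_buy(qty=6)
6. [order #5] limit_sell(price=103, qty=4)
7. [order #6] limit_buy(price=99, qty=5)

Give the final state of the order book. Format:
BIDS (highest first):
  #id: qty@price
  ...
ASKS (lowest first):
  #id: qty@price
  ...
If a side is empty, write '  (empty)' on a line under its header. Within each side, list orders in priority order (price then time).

After op 1 [order #1] limit_sell(price=96, qty=2): fills=none; bids=[-] asks=[#1:2@96]
After op 2 cancel(order #1): fills=none; bids=[-] asks=[-]
After op 3 [order #2] market_buy(qty=1): fills=none; bids=[-] asks=[-]
After op 4 [order #3] limit_sell(price=102, qty=4): fills=none; bids=[-] asks=[#3:4@102]
After op 5 [order #4] market_buy(qty=6): fills=#4x#3:4@102; bids=[-] asks=[-]
After op 6 [order #5] limit_sell(price=103, qty=4): fills=none; bids=[-] asks=[#5:4@103]
After op 7 [order #6] limit_buy(price=99, qty=5): fills=none; bids=[#6:5@99] asks=[#5:4@103]

Answer: BIDS (highest first):
  #6: 5@99
ASKS (lowest first):
  #5: 4@103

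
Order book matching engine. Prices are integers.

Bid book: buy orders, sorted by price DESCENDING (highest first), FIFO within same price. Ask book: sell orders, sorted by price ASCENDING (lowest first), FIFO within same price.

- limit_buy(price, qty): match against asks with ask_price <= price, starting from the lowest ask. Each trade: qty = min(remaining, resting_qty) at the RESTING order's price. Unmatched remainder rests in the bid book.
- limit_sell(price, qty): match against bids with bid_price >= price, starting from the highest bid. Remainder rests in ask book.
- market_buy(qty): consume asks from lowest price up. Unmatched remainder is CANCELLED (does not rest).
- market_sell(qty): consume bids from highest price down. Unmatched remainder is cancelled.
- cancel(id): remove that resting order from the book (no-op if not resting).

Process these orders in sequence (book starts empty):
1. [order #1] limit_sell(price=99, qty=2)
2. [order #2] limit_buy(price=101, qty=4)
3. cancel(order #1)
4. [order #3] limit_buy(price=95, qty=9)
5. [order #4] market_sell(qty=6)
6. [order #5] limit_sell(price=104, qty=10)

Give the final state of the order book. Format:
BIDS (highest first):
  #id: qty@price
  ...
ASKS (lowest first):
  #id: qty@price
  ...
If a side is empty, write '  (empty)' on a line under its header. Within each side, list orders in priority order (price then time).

After op 1 [order #1] limit_sell(price=99, qty=2): fills=none; bids=[-] asks=[#1:2@99]
After op 2 [order #2] limit_buy(price=101, qty=4): fills=#2x#1:2@99; bids=[#2:2@101] asks=[-]
After op 3 cancel(order #1): fills=none; bids=[#2:2@101] asks=[-]
After op 4 [order #3] limit_buy(price=95, qty=9): fills=none; bids=[#2:2@101 #3:9@95] asks=[-]
After op 5 [order #4] market_sell(qty=6): fills=#2x#4:2@101 #3x#4:4@95; bids=[#3:5@95] asks=[-]
After op 6 [order #5] limit_sell(price=104, qty=10): fills=none; bids=[#3:5@95] asks=[#5:10@104]

Answer: BIDS (highest first):
  #3: 5@95
ASKS (lowest first):
  #5: 10@104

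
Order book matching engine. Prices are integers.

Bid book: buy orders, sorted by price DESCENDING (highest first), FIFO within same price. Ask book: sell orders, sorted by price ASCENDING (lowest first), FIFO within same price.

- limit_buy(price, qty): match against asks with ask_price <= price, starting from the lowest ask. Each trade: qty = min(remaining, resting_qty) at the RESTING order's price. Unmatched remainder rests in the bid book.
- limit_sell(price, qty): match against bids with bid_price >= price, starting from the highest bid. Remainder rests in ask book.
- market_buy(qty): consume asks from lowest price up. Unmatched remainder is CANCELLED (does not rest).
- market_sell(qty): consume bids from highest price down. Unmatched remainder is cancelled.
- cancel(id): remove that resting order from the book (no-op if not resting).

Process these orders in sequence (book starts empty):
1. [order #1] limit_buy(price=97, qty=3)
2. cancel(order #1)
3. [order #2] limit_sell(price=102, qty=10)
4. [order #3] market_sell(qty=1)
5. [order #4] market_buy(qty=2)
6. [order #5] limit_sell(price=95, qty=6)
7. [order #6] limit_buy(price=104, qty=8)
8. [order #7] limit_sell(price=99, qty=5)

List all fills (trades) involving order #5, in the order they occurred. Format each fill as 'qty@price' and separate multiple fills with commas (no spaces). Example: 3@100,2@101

After op 1 [order #1] limit_buy(price=97, qty=3): fills=none; bids=[#1:3@97] asks=[-]
After op 2 cancel(order #1): fills=none; bids=[-] asks=[-]
After op 3 [order #2] limit_sell(price=102, qty=10): fills=none; bids=[-] asks=[#2:10@102]
After op 4 [order #3] market_sell(qty=1): fills=none; bids=[-] asks=[#2:10@102]
After op 5 [order #4] market_buy(qty=2): fills=#4x#2:2@102; bids=[-] asks=[#2:8@102]
After op 6 [order #5] limit_sell(price=95, qty=6): fills=none; bids=[-] asks=[#5:6@95 #2:8@102]
After op 7 [order #6] limit_buy(price=104, qty=8): fills=#6x#5:6@95 #6x#2:2@102; bids=[-] asks=[#2:6@102]
After op 8 [order #7] limit_sell(price=99, qty=5): fills=none; bids=[-] asks=[#7:5@99 #2:6@102]

Answer: 6@95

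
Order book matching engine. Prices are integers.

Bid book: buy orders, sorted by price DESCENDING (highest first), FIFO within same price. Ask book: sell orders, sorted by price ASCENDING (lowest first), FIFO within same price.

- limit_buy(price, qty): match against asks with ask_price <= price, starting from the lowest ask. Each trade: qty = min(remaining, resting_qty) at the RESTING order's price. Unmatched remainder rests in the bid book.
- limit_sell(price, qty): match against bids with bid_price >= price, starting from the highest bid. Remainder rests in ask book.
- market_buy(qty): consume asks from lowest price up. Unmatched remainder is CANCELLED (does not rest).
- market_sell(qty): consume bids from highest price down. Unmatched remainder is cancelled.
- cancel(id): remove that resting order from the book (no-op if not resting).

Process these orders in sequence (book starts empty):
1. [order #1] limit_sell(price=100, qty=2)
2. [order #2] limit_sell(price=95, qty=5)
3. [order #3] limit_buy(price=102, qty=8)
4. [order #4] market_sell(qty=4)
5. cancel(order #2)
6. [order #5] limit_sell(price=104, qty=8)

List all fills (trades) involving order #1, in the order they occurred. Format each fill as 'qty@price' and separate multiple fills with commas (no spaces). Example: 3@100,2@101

After op 1 [order #1] limit_sell(price=100, qty=2): fills=none; bids=[-] asks=[#1:2@100]
After op 2 [order #2] limit_sell(price=95, qty=5): fills=none; bids=[-] asks=[#2:5@95 #1:2@100]
After op 3 [order #3] limit_buy(price=102, qty=8): fills=#3x#2:5@95 #3x#1:2@100; bids=[#3:1@102] asks=[-]
After op 4 [order #4] market_sell(qty=4): fills=#3x#4:1@102; bids=[-] asks=[-]
After op 5 cancel(order #2): fills=none; bids=[-] asks=[-]
After op 6 [order #5] limit_sell(price=104, qty=8): fills=none; bids=[-] asks=[#5:8@104]

Answer: 2@100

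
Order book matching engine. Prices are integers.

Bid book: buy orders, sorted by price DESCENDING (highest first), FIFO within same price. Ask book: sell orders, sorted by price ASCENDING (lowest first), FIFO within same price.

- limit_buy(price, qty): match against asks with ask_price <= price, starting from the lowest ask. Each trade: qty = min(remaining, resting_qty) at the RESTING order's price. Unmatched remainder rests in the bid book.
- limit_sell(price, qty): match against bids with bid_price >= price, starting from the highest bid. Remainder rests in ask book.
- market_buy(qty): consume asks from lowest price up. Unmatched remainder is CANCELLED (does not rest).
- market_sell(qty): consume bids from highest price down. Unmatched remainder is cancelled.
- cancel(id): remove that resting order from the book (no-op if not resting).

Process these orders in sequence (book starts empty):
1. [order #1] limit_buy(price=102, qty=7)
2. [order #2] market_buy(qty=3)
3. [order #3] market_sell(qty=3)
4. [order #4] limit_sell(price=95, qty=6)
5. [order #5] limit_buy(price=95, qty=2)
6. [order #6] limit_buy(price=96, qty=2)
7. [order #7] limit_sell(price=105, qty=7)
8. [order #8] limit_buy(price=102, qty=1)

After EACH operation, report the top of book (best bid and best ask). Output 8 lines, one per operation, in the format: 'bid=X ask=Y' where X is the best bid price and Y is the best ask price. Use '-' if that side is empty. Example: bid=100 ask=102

After op 1 [order #1] limit_buy(price=102, qty=7): fills=none; bids=[#1:7@102] asks=[-]
After op 2 [order #2] market_buy(qty=3): fills=none; bids=[#1:7@102] asks=[-]
After op 3 [order #3] market_sell(qty=3): fills=#1x#3:3@102; bids=[#1:4@102] asks=[-]
After op 4 [order #4] limit_sell(price=95, qty=6): fills=#1x#4:4@102; bids=[-] asks=[#4:2@95]
After op 5 [order #5] limit_buy(price=95, qty=2): fills=#5x#4:2@95; bids=[-] asks=[-]
After op 6 [order #6] limit_buy(price=96, qty=2): fills=none; bids=[#6:2@96] asks=[-]
After op 7 [order #7] limit_sell(price=105, qty=7): fills=none; bids=[#6:2@96] asks=[#7:7@105]
After op 8 [order #8] limit_buy(price=102, qty=1): fills=none; bids=[#8:1@102 #6:2@96] asks=[#7:7@105]

Answer: bid=102 ask=-
bid=102 ask=-
bid=102 ask=-
bid=- ask=95
bid=- ask=-
bid=96 ask=-
bid=96 ask=105
bid=102 ask=105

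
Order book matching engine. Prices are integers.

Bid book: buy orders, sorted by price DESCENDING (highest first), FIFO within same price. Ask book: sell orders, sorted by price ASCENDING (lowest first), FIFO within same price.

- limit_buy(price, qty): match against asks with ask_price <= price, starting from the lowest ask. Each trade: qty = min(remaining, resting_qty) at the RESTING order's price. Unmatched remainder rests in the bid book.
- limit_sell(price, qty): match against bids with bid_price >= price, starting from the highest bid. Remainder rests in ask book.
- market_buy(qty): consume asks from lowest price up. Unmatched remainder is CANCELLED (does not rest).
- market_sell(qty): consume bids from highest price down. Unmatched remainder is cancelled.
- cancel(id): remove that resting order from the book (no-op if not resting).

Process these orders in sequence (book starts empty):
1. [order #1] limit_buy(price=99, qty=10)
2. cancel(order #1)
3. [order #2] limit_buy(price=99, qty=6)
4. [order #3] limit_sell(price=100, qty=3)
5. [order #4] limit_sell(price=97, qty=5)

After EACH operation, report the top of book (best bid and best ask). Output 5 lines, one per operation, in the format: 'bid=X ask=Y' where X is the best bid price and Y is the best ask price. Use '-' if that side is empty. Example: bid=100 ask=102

After op 1 [order #1] limit_buy(price=99, qty=10): fills=none; bids=[#1:10@99] asks=[-]
After op 2 cancel(order #1): fills=none; bids=[-] asks=[-]
After op 3 [order #2] limit_buy(price=99, qty=6): fills=none; bids=[#2:6@99] asks=[-]
After op 4 [order #3] limit_sell(price=100, qty=3): fills=none; bids=[#2:6@99] asks=[#3:3@100]
After op 5 [order #4] limit_sell(price=97, qty=5): fills=#2x#4:5@99; bids=[#2:1@99] asks=[#3:3@100]

Answer: bid=99 ask=-
bid=- ask=-
bid=99 ask=-
bid=99 ask=100
bid=99 ask=100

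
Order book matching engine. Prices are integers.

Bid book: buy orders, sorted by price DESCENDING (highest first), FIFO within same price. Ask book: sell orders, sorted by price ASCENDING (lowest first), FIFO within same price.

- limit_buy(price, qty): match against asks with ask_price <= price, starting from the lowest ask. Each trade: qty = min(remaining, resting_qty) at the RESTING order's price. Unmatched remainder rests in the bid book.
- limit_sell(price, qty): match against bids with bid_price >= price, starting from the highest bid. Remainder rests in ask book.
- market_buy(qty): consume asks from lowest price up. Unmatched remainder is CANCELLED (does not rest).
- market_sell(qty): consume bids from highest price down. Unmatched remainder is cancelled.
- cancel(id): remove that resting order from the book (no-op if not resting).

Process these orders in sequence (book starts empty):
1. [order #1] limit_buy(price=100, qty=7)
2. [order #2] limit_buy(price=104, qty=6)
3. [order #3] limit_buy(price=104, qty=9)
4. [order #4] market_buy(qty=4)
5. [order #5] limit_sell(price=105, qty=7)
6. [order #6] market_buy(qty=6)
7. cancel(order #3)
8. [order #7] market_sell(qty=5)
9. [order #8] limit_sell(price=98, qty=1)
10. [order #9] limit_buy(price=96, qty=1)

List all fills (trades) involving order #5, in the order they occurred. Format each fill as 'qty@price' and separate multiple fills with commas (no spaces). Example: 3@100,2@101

Answer: 6@105

Derivation:
After op 1 [order #1] limit_buy(price=100, qty=7): fills=none; bids=[#1:7@100] asks=[-]
After op 2 [order #2] limit_buy(price=104, qty=6): fills=none; bids=[#2:6@104 #1:7@100] asks=[-]
After op 3 [order #3] limit_buy(price=104, qty=9): fills=none; bids=[#2:6@104 #3:9@104 #1:7@100] asks=[-]
After op 4 [order #4] market_buy(qty=4): fills=none; bids=[#2:6@104 #3:9@104 #1:7@100] asks=[-]
After op 5 [order #5] limit_sell(price=105, qty=7): fills=none; bids=[#2:6@104 #3:9@104 #1:7@100] asks=[#5:7@105]
After op 6 [order #6] market_buy(qty=6): fills=#6x#5:6@105; bids=[#2:6@104 #3:9@104 #1:7@100] asks=[#5:1@105]
After op 7 cancel(order #3): fills=none; bids=[#2:6@104 #1:7@100] asks=[#5:1@105]
After op 8 [order #7] market_sell(qty=5): fills=#2x#7:5@104; bids=[#2:1@104 #1:7@100] asks=[#5:1@105]
After op 9 [order #8] limit_sell(price=98, qty=1): fills=#2x#8:1@104; bids=[#1:7@100] asks=[#5:1@105]
After op 10 [order #9] limit_buy(price=96, qty=1): fills=none; bids=[#1:7@100 #9:1@96] asks=[#5:1@105]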